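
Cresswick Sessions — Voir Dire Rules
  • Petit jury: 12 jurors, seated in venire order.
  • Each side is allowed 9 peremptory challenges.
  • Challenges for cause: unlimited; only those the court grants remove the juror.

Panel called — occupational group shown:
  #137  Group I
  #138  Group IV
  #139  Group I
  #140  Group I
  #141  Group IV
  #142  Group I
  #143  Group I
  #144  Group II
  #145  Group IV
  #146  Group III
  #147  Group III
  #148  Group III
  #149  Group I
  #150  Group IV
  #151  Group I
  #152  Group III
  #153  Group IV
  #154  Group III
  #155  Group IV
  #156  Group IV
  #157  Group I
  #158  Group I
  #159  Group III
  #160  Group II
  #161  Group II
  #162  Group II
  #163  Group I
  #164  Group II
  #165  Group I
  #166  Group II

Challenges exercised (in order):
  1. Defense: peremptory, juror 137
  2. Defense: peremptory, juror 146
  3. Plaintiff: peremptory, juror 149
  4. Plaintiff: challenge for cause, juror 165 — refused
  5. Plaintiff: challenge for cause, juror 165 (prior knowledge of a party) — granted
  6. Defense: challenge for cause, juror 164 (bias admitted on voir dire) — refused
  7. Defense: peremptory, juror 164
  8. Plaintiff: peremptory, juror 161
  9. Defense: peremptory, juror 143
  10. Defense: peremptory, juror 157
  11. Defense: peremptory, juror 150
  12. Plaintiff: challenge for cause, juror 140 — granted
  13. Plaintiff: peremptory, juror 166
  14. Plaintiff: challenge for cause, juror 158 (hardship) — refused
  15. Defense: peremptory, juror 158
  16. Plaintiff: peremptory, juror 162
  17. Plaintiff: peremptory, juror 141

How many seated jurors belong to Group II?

1

Removed: #137, #140, #141, #143, #146, #149, #150, #157, #158, #161, #162, #164, #165, #166.
Seated jurors 1–12: #138, #139, #142, #144, #145, #147, #148, #151, #152, #153, #154, #155.
Of those, in Group II: #144 → 1.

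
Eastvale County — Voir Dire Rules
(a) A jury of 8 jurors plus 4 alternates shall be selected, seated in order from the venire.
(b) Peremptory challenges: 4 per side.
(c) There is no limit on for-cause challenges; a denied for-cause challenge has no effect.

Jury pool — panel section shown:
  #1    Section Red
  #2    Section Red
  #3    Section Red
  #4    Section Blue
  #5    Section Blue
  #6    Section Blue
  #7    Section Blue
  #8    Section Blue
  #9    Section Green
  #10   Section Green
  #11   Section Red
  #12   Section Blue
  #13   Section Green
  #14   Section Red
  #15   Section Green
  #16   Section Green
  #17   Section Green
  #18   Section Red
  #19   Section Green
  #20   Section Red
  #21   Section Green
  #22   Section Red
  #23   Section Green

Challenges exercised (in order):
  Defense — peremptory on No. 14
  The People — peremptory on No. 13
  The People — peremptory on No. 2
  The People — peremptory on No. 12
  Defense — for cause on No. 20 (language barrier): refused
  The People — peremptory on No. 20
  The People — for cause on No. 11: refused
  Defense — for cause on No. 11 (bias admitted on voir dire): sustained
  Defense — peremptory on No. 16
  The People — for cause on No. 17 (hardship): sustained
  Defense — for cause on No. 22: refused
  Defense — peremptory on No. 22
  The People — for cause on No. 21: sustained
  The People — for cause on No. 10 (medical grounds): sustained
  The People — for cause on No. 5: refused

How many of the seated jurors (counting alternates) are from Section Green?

Removed: #2, #10, #11, #12, #13, #14, #16, #17, #20, #21, #22.
Seated (12 incl. alternates): #1, #3, #4, #5, #6, #7, #8, #9, #15, #18, #19, #23.
Of those, in Section Green: #9, #15, #19, #23 → 4.

4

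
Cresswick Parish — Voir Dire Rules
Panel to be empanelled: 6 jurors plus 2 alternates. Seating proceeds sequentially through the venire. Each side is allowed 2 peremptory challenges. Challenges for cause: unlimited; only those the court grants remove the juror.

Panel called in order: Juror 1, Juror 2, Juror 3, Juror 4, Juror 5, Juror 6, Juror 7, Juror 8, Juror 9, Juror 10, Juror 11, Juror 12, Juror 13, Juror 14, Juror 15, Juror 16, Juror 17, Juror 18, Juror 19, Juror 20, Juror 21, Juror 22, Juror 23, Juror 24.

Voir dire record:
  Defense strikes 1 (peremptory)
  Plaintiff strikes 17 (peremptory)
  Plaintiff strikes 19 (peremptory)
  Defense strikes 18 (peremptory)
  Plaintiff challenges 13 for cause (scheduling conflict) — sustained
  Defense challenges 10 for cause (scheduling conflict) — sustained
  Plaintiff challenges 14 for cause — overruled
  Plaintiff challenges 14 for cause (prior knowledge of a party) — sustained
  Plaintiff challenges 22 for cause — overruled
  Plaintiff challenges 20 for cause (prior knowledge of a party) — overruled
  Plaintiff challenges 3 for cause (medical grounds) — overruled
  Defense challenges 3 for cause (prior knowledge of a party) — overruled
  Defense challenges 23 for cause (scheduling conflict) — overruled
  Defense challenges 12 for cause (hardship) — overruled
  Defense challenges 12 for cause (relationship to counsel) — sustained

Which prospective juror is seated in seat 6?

Removed: #1, #10, #12, #13, #14, #17, #18, #19. (#3, #20, #22, #23 stay — for-cause denied.)
Filling seats in venire order through position 6: #2, #3, #4, #5, #6, #7.
So seat 6 is #7.

7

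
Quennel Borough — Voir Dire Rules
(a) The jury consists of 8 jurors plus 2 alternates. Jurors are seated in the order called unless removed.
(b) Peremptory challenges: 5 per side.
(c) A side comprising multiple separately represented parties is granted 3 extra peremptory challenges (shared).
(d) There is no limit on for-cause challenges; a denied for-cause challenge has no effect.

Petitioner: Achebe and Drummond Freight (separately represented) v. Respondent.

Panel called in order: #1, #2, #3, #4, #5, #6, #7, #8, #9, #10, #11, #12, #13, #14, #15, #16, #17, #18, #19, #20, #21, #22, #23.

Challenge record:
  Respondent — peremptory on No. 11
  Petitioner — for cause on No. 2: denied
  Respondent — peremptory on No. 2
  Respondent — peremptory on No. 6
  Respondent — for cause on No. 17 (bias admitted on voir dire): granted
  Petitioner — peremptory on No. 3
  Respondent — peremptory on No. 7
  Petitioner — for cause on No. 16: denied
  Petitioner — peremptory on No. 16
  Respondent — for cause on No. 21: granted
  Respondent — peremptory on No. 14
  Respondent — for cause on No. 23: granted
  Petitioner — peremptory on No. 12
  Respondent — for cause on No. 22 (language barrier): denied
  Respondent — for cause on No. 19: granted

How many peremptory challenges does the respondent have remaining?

0

Respondent allotment: 5.
Respondent peremptories used: #11, #2, #6, #7, #14 — 5 (for-cause on #17, #21, #23, #22, #19 don't count).
Remaining: 5 − 5 = 0.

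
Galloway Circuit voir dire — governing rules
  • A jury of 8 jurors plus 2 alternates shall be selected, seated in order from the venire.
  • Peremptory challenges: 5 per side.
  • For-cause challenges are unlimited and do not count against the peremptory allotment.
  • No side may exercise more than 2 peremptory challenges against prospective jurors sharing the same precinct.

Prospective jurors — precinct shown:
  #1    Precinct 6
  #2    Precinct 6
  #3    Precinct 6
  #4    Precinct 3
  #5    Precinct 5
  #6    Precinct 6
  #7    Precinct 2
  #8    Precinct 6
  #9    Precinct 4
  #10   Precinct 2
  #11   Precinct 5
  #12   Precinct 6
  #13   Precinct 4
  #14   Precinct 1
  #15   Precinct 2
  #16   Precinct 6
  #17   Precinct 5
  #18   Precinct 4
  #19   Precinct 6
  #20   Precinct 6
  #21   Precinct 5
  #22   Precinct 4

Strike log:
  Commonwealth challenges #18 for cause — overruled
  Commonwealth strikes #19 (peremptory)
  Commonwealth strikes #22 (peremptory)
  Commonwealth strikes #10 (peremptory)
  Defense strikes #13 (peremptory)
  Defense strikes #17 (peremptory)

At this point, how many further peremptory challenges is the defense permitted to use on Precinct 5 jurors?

1

Defense peremptories so far: #13, #17 — 2 of 5 used, 3 left overall.
Against Precinct 5: #17 — 1 used; per-precinct cap 2 leaves 1.
Binding limit: min(3, 1) = 1.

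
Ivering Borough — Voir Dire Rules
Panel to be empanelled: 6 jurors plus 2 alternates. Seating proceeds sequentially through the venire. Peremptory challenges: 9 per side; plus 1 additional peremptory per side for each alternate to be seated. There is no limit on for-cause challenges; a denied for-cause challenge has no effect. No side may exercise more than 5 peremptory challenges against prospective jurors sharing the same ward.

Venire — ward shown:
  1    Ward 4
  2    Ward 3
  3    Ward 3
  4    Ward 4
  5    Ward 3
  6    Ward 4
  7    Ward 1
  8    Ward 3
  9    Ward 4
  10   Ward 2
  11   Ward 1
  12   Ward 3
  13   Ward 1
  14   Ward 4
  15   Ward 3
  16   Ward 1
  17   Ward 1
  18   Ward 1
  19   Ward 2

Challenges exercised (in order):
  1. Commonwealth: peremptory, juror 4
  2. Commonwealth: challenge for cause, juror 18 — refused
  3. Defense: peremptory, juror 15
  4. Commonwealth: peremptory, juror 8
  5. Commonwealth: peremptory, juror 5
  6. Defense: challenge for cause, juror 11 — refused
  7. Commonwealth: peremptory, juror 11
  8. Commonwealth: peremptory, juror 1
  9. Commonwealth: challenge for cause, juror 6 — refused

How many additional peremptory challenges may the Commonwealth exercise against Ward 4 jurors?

Commonwealth peremptories so far: #4, #8, #5, #11, #1 — 5 of 11 used, 6 left overall.
Against Ward 4: #4, #1 — 2 used; per-ward cap 5 leaves 3.
Binding limit: min(6, 3) = 3.

3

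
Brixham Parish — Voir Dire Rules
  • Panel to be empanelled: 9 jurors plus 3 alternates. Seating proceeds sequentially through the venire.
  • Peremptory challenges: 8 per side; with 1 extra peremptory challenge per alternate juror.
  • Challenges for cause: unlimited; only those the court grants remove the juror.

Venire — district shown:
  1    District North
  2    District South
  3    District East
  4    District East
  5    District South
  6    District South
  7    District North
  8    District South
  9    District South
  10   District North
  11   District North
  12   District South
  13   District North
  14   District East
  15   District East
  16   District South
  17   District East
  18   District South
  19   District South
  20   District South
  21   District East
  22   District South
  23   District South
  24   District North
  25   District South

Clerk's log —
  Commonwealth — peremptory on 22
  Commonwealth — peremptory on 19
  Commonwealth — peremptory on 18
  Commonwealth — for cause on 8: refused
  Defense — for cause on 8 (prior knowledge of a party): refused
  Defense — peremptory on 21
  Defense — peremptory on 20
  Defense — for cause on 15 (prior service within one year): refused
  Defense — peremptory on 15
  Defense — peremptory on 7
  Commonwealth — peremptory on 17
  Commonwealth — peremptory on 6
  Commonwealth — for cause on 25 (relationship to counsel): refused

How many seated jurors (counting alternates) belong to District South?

Removed: #6, #7, #15, #17, #18, #19, #20, #21, #22.
Seated (12 incl. alternates): #1, #2, #3, #4, #5, #8, #9, #10, #11, #12, #13, #14.
Of those, in District South: #2, #5, #8, #9, #12 → 5.

5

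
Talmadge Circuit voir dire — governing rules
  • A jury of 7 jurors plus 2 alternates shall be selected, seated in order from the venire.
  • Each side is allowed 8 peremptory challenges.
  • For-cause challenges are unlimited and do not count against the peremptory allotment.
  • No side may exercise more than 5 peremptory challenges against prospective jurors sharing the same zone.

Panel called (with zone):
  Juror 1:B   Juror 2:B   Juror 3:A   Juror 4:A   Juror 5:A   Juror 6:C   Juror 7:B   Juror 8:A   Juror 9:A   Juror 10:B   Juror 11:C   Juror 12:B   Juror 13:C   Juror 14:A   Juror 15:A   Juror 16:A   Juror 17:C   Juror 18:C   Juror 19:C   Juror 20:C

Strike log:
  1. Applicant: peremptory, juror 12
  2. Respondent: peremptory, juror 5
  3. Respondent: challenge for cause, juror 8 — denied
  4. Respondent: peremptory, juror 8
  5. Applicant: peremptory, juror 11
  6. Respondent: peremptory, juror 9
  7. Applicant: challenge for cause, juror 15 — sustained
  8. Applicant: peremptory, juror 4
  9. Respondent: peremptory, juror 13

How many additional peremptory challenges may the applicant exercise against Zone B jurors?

4

Applicant peremptories so far: #12, #11, #4 — 3 of 8 used, 5 left overall.
Against Zone B: #12 — 1 used; per-zone cap 5 leaves 4.
Binding limit: min(5, 4) = 4.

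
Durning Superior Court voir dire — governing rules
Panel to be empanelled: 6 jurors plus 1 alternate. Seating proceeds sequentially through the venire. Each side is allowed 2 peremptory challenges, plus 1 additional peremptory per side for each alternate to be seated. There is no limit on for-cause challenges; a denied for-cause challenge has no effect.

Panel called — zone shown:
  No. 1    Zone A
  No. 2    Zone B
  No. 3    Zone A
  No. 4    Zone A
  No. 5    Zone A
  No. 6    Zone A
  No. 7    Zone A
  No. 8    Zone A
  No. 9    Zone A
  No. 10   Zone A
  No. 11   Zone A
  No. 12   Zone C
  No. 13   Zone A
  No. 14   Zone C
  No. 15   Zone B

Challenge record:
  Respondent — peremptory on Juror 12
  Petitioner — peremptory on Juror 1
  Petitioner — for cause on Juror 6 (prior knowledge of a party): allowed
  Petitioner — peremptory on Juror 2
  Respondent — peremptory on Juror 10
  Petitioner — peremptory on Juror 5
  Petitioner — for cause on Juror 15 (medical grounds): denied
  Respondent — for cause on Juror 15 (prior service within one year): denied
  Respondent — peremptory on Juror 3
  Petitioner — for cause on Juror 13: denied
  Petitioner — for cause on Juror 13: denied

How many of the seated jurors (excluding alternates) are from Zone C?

0

Removed: #1, #2, #3, #5, #6, #10, #12.
Seated jurors 1–6: #4, #7, #8, #9, #11, #13 (alternates #14 not counted).
None of those are in Zone C → 0.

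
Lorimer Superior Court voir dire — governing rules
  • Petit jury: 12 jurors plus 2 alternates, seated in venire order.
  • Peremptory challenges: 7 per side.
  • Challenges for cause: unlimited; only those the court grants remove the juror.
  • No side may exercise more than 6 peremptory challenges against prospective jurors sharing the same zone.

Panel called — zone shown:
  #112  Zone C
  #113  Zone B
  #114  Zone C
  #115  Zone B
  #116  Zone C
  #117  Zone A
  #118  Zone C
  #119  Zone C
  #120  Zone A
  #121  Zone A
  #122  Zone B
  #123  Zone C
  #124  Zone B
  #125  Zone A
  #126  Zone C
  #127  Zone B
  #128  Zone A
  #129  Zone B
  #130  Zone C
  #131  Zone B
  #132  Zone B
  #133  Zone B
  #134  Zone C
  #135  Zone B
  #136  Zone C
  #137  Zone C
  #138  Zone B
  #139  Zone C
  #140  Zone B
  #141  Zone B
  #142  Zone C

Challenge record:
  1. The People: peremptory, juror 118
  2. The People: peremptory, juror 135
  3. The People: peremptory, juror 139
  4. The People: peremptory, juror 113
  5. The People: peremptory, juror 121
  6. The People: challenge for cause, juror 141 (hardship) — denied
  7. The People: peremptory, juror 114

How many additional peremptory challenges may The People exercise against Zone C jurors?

The People peremptories so far: #118, #135, #139, #113, #121, #114 — 6 of 7 used, 1 left overall.
Against Zone C: #118, #139, #114 — 3 used; per-zone cap 6 leaves 3.
Binding limit: min(1, 3) = 1.

1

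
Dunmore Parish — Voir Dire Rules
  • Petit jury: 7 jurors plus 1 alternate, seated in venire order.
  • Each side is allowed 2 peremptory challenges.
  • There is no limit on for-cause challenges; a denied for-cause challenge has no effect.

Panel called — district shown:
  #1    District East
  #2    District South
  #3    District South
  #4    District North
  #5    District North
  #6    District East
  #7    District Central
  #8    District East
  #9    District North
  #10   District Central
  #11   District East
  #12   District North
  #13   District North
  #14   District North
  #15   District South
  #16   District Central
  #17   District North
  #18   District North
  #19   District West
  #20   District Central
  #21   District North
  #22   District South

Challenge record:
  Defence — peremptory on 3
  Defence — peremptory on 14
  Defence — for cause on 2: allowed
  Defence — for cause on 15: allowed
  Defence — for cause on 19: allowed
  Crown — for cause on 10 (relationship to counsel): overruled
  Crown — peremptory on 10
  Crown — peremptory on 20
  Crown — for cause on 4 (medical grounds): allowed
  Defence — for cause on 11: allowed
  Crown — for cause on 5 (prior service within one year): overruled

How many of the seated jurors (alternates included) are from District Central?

1

Removed: #2, #3, #4, #10, #11, #14, #15, #19, #20.
Seated (8 incl. alternates): #1, #5, #6, #7, #8, #9, #12, #13.
Of those, in District Central: #7 → 1.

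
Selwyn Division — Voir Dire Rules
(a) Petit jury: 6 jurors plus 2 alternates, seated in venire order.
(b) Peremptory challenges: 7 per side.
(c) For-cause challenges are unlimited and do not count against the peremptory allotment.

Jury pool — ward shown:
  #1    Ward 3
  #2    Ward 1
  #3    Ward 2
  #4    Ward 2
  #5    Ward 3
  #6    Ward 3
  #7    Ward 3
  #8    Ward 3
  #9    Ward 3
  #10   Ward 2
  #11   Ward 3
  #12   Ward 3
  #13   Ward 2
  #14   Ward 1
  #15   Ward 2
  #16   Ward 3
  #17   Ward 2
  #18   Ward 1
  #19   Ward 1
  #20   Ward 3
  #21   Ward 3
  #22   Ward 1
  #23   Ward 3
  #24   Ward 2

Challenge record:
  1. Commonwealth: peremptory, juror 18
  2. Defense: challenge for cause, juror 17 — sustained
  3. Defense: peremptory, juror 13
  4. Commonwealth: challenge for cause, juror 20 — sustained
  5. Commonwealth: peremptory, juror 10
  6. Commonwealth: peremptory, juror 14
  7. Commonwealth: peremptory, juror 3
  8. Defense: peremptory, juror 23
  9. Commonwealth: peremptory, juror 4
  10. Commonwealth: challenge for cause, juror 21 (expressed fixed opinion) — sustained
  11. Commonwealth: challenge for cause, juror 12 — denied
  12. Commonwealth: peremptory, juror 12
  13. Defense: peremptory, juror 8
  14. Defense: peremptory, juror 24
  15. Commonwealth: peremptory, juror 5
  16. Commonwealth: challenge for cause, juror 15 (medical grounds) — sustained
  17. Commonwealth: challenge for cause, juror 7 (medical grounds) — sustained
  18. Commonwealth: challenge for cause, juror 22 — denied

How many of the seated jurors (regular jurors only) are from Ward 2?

0

Removed: #3, #4, #5, #7, #8, #10, #12, #13, #14, #15, #17, #18, #20, #21, #23, #24.
Seated jurors 1–6: #1, #2, #6, #9, #11, #16 (alternates #19, #22 not counted).
None of those are in Ward 2 → 0.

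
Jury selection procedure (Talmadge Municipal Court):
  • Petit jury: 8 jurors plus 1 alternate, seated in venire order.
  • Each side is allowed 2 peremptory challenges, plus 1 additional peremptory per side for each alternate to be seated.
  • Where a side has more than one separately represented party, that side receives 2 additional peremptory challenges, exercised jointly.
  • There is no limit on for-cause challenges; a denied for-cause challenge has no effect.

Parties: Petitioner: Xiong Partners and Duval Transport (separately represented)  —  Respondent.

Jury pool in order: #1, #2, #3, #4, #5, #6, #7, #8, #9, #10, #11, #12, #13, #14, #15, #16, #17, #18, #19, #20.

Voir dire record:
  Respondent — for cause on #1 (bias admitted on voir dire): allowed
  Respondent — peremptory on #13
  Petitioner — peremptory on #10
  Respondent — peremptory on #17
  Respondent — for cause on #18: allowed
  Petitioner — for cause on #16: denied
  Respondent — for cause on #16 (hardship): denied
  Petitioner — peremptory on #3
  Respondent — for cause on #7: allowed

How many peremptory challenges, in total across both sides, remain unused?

Petitioner allotment: 2 base + 1 × 1 alternate + 2 multi-party = 5. Respondent allotment: 2 base + 1 × 1 alternate = 3.
Petitioner peremptories used: #10, #3 — 2 (the for-cause on #16 doesn't count).
Respondent peremptories used: #13, #17 — 2 (for-cause on #1, #18, #16, #7 don't count).
Remaining: (5 − 2) + (3 − 2) = 4.

4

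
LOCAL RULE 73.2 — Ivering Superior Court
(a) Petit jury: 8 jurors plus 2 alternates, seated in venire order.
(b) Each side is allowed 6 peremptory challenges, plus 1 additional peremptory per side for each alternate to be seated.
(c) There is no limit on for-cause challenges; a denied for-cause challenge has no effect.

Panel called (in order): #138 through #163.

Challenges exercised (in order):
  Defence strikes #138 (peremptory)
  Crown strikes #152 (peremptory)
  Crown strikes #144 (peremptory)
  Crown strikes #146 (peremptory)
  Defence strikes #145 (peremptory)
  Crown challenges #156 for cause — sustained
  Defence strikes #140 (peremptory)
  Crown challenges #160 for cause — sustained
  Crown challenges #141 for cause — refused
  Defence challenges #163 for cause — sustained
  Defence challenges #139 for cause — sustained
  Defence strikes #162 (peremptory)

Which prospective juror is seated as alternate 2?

154

Removed: #138, #139, #140, #144, #145, #146, #152, #156, #160, #162, #163. (#141 stays — for-cause denied.)
Seating in order: seats 1–8 → #141, #142, #143, #147, #148, #149, #150, #151; alternates → #153, #154.
So alternate 2 is #154.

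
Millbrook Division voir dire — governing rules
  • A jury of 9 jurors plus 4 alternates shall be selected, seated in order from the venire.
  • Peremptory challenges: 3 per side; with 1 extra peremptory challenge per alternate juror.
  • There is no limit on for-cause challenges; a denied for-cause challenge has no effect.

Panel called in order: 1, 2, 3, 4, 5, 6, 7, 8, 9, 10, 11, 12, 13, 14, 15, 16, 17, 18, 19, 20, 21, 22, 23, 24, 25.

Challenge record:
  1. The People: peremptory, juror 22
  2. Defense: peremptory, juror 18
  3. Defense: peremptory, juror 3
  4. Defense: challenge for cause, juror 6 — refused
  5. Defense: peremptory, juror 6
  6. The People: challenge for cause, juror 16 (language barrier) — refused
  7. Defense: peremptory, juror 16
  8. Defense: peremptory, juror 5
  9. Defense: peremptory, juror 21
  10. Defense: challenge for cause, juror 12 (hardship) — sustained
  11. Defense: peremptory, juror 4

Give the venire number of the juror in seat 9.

14

Removed: #3, #4, #5, #6, #12, #16, #18, #21, #22.
Seating in order: seats 1–9 → #1, #2, #7, #8, #9, #10, #11, #13, #14; alternates → #15, #17, #19, #20.
So seat 9 is #14.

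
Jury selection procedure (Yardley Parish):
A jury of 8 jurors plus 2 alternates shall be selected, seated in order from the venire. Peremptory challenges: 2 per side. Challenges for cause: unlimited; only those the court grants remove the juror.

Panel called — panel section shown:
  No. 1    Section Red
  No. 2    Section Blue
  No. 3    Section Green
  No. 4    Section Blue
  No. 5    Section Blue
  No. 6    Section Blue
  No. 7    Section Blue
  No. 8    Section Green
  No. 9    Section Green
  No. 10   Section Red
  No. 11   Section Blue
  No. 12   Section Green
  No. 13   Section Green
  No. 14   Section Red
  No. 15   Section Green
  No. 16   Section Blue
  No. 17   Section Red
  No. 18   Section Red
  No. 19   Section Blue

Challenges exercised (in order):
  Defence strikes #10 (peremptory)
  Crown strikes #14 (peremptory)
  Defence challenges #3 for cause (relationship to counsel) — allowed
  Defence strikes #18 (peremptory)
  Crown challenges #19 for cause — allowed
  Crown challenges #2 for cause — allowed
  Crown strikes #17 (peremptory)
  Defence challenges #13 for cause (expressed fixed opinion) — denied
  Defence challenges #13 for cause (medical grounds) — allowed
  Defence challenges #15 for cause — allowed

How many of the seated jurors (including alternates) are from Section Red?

1

Removed: #2, #3, #10, #13, #14, #15, #17, #18, #19.
Seated (10 incl. alternates): #1, #4, #5, #6, #7, #8, #9, #11, #12, #16.
Of those, in Section Red: #1 → 1.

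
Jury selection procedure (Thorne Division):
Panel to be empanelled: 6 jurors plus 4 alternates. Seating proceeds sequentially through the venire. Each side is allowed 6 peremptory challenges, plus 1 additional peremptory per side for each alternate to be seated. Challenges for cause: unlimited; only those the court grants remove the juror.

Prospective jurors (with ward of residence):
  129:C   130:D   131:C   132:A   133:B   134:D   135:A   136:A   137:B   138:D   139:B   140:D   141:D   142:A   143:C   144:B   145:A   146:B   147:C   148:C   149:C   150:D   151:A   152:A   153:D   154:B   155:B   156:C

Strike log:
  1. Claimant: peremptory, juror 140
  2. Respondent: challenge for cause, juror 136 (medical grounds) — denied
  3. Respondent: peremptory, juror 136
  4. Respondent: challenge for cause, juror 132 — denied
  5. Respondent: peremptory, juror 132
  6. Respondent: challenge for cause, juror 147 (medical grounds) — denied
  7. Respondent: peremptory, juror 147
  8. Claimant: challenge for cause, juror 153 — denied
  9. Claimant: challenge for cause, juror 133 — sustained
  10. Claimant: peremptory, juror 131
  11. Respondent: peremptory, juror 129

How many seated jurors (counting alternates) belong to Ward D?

Removed: #129, #131, #132, #133, #136, #140, #147.
Seated (10 incl. alternates): #130, #134, #135, #137, #138, #139, #141, #142, #143, #144.
Of those, in Ward D: #130, #134, #138, #141 → 4.

4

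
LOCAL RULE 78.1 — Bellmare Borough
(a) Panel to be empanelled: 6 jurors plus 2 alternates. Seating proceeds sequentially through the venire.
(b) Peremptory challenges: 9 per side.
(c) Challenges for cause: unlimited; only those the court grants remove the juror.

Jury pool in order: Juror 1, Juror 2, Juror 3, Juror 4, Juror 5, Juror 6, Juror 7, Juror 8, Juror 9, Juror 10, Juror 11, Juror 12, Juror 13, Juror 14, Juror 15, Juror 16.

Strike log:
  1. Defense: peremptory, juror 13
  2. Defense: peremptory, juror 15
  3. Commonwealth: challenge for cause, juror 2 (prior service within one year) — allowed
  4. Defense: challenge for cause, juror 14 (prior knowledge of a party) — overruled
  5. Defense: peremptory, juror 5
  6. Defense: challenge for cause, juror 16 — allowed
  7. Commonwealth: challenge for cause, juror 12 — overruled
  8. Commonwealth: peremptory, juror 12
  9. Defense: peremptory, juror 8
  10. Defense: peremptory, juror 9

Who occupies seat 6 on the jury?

Removed: #2, #5, #8, #9, #12, #13, #15, #16. (#14 stays — for-cause denied.)
Seating in order: seats 1–6 → #1, #3, #4, #6, #7, #10; alternates → #11, #14.
So seat 6 is #10.

10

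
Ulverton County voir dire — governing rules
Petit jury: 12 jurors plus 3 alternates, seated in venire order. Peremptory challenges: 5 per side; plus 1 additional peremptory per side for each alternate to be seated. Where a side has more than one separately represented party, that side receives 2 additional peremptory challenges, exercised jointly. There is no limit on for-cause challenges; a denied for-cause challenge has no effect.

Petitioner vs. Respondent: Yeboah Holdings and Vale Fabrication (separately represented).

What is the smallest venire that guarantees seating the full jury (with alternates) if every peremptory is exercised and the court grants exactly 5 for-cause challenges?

Seats to fill: 12 + 3 alternates = 15.
Peremptories — Petitioner: 5 + 1×3 = 8; Respondent: 5 + 1×3 + 2 = 10; total 18.
For-cause removals: 5.
Minimum venire: 15 + 18 + 5 = 38.

38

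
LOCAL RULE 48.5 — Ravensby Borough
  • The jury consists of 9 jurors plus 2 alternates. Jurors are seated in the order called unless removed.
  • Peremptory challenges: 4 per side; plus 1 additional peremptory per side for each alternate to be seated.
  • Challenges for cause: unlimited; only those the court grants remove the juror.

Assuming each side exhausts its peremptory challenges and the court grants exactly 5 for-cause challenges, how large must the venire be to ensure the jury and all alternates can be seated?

28

Seats to fill: 9 + 2 alternates = 11.
Peremptories: 4 + 1×2 = 6 per side × 2 sides = 12.
For-cause removals: 5.
Minimum venire: 11 + 12 + 5 = 28.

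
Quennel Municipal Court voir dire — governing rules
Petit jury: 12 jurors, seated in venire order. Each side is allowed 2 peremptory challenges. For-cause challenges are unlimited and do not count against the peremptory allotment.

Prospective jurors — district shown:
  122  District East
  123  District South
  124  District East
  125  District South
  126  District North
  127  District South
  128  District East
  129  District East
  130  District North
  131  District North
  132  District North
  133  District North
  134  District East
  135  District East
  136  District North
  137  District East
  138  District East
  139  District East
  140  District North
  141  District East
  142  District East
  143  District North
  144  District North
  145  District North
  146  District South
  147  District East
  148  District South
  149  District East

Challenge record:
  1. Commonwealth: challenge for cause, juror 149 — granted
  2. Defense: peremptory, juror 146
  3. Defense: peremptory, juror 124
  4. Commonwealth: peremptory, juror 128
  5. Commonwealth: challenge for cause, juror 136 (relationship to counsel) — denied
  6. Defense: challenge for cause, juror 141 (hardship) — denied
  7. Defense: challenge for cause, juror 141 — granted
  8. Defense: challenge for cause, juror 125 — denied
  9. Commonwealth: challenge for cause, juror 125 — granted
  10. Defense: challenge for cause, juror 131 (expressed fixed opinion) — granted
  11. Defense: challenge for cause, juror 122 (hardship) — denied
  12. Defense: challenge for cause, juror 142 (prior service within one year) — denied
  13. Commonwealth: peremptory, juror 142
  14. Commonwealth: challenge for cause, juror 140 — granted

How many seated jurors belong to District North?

Removed: #124, #125, #128, #131, #140, #141, #142, #146, #149.
Seated jurors 1–12: #122, #123, #126, #127, #129, #130, #132, #133, #134, #135, #136, #137.
Of those, in District North: #126, #130, #132, #133, #136 → 5.

5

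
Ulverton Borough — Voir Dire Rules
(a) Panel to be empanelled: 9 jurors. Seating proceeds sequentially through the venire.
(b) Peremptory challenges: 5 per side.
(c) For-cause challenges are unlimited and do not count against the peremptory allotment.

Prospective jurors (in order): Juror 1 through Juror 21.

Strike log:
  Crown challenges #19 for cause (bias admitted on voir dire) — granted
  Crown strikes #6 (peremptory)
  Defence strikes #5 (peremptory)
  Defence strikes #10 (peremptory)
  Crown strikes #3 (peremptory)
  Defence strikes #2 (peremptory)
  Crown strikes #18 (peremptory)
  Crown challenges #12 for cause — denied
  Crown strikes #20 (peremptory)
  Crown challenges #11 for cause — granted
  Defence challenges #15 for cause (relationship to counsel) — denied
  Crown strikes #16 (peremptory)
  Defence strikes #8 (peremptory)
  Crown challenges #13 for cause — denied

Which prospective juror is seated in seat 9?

17

Removed: #2, #3, #5, #6, #8, #10, #11, #16, #18, #19, #20. (#12, #13, #15 stay — for-cause denied.)
Filling seats in venire order through position 9: #1, #4, #7, #9, #12, #13, #14, #15, #17.
So seat 9 is #17.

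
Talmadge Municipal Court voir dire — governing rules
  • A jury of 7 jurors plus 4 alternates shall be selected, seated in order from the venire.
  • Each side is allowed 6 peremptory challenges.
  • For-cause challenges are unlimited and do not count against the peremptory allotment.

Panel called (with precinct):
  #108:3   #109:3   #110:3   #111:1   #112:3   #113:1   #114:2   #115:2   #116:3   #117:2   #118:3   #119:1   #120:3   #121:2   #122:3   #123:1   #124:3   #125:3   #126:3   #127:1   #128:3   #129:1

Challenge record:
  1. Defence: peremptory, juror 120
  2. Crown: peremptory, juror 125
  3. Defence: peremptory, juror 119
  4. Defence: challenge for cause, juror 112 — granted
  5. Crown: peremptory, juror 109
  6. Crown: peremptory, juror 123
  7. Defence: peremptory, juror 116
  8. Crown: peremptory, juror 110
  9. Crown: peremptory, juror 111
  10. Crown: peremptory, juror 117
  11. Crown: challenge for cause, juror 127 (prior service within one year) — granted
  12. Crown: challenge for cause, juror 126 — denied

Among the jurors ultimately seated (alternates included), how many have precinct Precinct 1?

2

Removed: #109, #110, #111, #112, #116, #117, #119, #120, #123, #125, #127.
Seated (11 incl. alternates): #108, #113, #114, #115, #118, #121, #122, #124, #126, #128, #129.
Of those, in Precinct 1: #113, #129 → 2.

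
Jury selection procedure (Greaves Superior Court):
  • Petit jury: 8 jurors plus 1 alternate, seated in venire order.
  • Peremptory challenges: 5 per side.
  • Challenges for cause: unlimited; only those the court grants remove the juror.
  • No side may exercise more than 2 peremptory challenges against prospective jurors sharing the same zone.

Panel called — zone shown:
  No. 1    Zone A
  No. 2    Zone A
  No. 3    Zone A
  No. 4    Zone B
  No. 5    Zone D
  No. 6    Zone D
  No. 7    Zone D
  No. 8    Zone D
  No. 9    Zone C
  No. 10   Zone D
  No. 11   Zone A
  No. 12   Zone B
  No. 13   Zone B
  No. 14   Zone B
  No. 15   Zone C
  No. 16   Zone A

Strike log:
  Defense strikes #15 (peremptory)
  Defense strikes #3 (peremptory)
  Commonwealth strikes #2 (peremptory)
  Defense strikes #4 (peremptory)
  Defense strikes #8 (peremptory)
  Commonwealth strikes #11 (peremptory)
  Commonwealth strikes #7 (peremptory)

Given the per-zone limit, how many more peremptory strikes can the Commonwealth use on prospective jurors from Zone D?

1

Commonwealth peremptories so far: #2, #11, #7 — 3 of 5 used, 2 left overall.
Against Zone D: #7 — 1 used; per-zone cap 2 leaves 1.
Binding limit: min(2, 1) = 1.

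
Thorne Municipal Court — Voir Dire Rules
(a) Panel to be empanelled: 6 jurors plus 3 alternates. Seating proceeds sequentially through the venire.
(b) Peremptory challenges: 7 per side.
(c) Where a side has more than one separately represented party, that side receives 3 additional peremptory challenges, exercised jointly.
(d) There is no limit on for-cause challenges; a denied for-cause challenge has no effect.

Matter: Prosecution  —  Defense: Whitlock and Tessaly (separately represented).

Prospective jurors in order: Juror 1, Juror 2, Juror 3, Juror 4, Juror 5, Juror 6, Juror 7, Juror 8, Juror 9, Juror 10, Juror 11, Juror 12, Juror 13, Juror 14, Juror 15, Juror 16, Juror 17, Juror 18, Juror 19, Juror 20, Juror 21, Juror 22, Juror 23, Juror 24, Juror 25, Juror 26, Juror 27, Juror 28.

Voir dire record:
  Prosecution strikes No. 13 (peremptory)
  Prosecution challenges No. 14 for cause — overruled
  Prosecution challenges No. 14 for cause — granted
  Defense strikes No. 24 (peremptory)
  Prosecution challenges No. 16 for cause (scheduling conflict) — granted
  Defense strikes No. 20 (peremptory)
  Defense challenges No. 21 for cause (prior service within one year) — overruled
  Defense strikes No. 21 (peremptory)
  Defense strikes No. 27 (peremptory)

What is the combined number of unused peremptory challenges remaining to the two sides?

12

Prosecution allotment: 7. Defense allotment: 7 base + 3 multi-party = 10.
Prosecution peremptories used: #13 — 1 (for-cause on #14, #14, #16 don't count).
Defense peremptories used: #24, #20, #21, #27 — 4 (the for-cause on #21 doesn't count).
Remaining: (7 − 1) + (10 − 4) = 12.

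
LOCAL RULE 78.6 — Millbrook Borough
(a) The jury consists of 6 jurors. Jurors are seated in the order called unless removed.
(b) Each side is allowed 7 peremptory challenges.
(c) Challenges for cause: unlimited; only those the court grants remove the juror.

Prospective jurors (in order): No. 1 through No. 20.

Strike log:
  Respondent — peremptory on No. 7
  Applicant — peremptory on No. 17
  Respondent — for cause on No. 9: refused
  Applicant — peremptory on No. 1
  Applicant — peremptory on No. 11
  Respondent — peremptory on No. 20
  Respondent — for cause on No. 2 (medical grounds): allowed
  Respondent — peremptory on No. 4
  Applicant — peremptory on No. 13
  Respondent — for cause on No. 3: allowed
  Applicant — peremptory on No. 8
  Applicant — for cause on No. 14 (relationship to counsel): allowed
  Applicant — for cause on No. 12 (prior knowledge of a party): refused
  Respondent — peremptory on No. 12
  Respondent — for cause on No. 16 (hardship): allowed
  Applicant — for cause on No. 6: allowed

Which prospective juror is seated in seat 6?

Removed: #1, #2, #3, #4, #6, #7, #8, #11, #12, #13, #14, #16, #17, #20. (#9 stays — for-cause denied.)
Filling seats in venire order through position 6: #5, #9, #10, #15, #18, #19.
So seat 6 is #19.

19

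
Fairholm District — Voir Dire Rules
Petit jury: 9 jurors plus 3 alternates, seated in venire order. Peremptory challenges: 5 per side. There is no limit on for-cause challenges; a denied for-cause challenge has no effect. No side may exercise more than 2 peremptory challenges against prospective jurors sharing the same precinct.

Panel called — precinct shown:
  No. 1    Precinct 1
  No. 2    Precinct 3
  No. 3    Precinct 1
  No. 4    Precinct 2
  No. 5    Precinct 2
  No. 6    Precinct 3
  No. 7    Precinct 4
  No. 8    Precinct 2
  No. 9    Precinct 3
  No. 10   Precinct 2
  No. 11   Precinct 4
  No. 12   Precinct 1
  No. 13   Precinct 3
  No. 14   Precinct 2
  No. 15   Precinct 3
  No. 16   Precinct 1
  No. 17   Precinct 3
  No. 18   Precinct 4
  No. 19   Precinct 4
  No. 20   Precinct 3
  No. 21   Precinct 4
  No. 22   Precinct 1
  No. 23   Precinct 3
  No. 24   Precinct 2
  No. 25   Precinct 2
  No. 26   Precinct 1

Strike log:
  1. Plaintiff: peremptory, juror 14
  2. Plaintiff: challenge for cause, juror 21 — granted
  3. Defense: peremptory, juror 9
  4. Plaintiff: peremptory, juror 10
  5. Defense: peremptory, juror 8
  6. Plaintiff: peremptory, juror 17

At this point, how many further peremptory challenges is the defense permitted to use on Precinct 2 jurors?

1

Defense peremptories so far: #9, #8 — 2 of 5 used, 3 left overall.
Against Precinct 2: #8 — 1 used; per-precinct cap 2 leaves 1.
Binding limit: min(3, 1) = 1.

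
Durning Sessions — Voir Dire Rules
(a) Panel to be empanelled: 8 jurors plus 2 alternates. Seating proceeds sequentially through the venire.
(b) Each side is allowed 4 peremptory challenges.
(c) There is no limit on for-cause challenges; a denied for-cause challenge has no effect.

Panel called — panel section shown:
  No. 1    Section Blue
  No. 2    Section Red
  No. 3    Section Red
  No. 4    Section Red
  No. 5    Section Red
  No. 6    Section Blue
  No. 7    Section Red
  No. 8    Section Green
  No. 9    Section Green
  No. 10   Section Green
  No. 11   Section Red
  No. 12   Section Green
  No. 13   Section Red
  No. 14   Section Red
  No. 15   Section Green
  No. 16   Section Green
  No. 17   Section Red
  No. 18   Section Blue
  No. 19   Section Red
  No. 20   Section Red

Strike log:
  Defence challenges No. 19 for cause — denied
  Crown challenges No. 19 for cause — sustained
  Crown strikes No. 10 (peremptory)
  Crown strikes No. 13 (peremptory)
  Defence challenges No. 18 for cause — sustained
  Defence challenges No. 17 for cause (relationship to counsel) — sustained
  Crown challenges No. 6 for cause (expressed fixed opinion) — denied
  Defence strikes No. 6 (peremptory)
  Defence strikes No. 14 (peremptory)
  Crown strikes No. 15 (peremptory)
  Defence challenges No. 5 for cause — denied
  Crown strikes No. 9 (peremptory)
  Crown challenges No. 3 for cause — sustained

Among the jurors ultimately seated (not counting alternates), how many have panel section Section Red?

5

Removed: #3, #6, #9, #10, #13, #14, #15, #17, #18, #19.
Seated jurors 1–8: #1, #2, #4, #5, #7, #8, #11, #12 (alternates #16, #20 not counted).
Of those, in Section Red: #2, #4, #5, #7, #11 → 5.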